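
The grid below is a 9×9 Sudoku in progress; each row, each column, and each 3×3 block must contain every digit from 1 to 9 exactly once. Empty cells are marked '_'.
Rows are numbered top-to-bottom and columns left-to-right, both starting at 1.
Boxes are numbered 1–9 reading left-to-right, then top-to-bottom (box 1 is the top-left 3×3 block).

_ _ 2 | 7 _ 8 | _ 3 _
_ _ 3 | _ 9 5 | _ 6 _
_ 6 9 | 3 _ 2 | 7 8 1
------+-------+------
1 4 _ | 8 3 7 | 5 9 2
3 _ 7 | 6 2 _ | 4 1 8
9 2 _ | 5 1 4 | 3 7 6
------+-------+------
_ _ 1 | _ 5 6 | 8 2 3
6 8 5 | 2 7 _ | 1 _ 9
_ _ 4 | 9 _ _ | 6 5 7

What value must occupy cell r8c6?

Row 8 already contains {1, 2, 5, 6, 7, 8, 9}.
Column 6 already contains {2, 4, 5, 6, 7, 8}.
Its 3×3 block (box 8) already contains {2, 5, 6, 7, 9}.
The only value from 1–9 not eliminated is 3, so r8c6 = 3.

3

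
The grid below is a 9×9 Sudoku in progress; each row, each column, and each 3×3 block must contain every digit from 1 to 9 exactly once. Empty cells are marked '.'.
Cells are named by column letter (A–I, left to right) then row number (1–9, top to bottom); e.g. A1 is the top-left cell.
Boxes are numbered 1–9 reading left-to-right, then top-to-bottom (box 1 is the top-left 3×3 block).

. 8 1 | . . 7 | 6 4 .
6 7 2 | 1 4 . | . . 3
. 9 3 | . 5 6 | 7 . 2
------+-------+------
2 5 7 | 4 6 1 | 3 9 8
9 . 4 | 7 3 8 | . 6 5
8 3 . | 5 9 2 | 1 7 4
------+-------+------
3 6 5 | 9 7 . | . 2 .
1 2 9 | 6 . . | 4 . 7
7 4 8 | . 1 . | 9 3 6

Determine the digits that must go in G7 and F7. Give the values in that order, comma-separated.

8,4

For G7:
  Row 7 already contains {2, 3, 5, 6, 7, 9}.
  Column G already contains {1, 3, 4, 6, 7, 9}.
  Its 3×3 block (box 9) already contains {2, 3, 4, 6, 7, 9}.
  The only value from 1–9 not eliminated is 8, so G7 = 8.
For F7:
  Row 7 already contains {2, 3, 5, 6, 7, 9}.
  Column F already contains {1, 2, 6, 7, 8}.
  Its 3×3 block (box 8) already contains {1, 6, 7, 9}.
  The only value from 1–9 not eliminated is 4, so F7 = 4.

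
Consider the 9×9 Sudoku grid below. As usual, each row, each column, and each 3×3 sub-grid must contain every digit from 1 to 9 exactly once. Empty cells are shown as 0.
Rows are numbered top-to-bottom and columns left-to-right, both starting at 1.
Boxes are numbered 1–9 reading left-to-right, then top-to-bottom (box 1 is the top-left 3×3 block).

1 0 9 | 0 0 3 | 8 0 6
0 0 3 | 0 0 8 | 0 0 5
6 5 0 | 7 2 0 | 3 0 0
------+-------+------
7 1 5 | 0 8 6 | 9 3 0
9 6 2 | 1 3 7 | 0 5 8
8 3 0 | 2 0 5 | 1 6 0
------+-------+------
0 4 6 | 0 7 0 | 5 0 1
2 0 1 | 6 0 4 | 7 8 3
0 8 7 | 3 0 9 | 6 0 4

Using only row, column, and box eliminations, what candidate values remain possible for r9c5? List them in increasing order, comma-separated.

1,5

Row 9 already contains {3, 4, 6, 7, 8, 9}.
Column 5 already contains {2, 3, 7, 8}.
Its 3×3 block (box 8) already contains {3, 4, 6, 7, 9}.
Removing those from 1–9 leaves {1, 5} as the candidates for r9c5.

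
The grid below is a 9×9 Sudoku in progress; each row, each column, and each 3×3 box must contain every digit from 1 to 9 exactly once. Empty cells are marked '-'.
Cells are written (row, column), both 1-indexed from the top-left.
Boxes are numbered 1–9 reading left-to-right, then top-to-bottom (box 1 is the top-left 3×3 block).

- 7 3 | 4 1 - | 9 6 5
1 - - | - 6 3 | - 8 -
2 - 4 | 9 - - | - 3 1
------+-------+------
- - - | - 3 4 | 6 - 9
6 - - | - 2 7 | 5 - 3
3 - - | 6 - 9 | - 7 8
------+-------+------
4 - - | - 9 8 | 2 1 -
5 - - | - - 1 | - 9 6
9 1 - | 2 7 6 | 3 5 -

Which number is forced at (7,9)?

Row 7 already contains {1, 2, 4, 8, 9}.
Column 9 already contains {1, 3, 5, 6, 8, 9}.
Its 3×3 block (box 9) already contains {1, 2, 3, 5, 6, 9}.
The only value from 1–9 not eliminated is 7, so (7,9) = 7.

7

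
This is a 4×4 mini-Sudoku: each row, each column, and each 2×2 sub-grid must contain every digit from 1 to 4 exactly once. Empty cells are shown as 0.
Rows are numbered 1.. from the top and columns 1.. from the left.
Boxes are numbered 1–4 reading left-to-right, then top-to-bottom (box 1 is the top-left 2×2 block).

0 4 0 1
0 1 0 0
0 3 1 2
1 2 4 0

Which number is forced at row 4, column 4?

Row 4 already contains {1, 2, 4}.
Column 4 already contains {1, 2}.
Its 2×2 block (box 4) already contains {1, 2, 4}.
The only value from 1–4 not eliminated is 3, so row 4, column 4 = 3.

3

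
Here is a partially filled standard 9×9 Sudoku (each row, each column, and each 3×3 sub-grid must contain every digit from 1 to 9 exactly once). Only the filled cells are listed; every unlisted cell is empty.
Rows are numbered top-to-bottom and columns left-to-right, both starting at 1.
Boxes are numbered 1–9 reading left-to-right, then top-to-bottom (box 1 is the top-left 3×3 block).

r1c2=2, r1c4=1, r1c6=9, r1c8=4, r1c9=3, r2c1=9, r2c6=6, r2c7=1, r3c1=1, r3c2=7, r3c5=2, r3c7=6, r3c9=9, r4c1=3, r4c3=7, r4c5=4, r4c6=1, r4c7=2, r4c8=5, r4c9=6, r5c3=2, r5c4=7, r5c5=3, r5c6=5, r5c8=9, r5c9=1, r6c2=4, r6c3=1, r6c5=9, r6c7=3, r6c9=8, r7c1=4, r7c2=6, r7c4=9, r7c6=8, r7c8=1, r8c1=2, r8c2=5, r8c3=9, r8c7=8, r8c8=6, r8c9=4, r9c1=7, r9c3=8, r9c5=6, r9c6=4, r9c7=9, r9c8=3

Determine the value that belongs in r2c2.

Cell r2c2 itself could take any of {3, 8} by direct elimination.
Consider where 3 can go in column 2.
r4c2 is out (row 4 already has a 3).
r5c2 is out (row 5 already has a 3).
r9c2 is out (row 9 already has a 3).
So the only cell in column 2 that can hold 3 is r2c2.
Therefore r2c2 = 3.

3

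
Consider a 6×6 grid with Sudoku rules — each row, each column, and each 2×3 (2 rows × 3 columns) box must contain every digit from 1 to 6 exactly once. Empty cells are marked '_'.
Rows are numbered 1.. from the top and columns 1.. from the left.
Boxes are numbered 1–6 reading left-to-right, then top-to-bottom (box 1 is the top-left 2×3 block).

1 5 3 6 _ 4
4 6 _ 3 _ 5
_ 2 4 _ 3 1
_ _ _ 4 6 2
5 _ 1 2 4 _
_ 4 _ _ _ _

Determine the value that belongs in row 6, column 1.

2

Cell row 6, column 1 itself could take any of {2, 3, 6} by direct elimination.
Consider where 2 can go in column 1.
row 3, column 1 is out (row 3 already has a 2).
row 4, column 1 is out (row 4 already has a 2).
So the only cell in column 1 that can hold 2 is row 6, column 1.
Therefore row 6, column 1 = 2.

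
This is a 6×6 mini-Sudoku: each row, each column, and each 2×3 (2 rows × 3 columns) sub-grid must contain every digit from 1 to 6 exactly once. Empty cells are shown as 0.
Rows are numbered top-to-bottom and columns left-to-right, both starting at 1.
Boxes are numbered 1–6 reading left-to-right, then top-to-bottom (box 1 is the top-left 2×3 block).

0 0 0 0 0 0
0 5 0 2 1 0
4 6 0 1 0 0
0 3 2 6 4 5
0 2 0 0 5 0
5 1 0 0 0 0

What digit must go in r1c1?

Cell r1c1 itself could take any of {1, 2, 3, 6} by direct elimination.
Consider where 2 can go in column 1.
r2c1 is out (row 2 already has a 2).
r4c1 is out (row 4 already has a 2).
r5c1 is out (row 5 already has a 2).
So the only cell in column 1 that can hold 2 is r1c1.
Therefore r1c1 = 2.

2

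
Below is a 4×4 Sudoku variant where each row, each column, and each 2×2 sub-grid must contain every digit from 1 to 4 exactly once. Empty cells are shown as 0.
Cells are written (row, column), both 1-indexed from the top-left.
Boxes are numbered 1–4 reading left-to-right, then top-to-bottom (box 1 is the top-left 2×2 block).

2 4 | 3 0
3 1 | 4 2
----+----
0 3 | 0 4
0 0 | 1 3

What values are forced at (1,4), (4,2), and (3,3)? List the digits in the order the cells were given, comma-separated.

For (1,4):
  Row 1 already contains {2, 3, 4}.
  Column 4 already contains {2, 3, 4}.
  Its 2×2 block (box 2) already contains {2, 3, 4}.
  The only value from 1–4 not eliminated is 1, so (1,4) = 1.
For (4,2):
  Row 4 already contains {1, 3}.
  Column 2 already contains {1, 3, 4}.
  Its 2×2 block (box 3) already contains {3}.
  The only value from 1–4 not eliminated is 2, so (4,2) = 2.
For (3,3):
  Row 3 already contains {3, 4}.
  Column 3 already contains {1, 3, 4}.
  Its 2×2 block (box 4) already contains {1, 3, 4}.
  The only value from 1–4 not eliminated is 2, so (3,3) = 2.

1,2,2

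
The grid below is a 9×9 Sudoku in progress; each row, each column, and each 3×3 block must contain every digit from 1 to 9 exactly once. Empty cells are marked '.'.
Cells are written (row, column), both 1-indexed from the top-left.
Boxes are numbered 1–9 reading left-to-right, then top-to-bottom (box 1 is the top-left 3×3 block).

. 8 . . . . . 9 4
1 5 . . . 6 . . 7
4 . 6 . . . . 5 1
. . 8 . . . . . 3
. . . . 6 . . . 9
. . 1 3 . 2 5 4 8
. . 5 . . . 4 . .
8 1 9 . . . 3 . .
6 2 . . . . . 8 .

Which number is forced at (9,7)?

Cell (9,7) itself could take any of {1, 7, 9} by direct elimination.
Consider where 9 can go in column 7.
(1,7) is out (row 1 already has a 9).
(2,7) is out (box 3 already has a 9).
(3,7) is out (box 3 already has a 9).
(4,7) is out (box 6 already has a 9).
(5,7) is out (row 5 already has a 9).
So the only cell in column 7 that can hold 9 is (9,7).
Therefore (9,7) = 9.

9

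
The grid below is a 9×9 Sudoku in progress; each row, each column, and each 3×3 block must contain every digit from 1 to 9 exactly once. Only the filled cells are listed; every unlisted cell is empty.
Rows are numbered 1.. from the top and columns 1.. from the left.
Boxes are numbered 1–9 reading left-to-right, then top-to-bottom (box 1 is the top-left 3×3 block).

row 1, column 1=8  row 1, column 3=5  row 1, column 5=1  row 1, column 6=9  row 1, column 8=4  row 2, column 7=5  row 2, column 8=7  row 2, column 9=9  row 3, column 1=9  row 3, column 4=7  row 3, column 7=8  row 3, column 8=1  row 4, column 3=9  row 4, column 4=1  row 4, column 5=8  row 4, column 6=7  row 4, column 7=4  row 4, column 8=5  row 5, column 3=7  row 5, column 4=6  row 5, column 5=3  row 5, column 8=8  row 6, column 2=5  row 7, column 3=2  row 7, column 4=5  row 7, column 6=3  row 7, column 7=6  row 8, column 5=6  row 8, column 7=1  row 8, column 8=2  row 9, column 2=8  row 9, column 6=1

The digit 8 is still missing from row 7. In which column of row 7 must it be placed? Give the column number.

Consider where 8 can go in row 7.
row 7, column 1 is out (column 1 already has a 8).
row 7, column 2 is out (column 2 already has a 8).
row 7, column 5 is out (column 5 already has a 8).
row 7, column 8 is out (column 8 already has a 8).
So the only cell in row 7 that can hold 8 is row 7, column 9.
That is column 9.

9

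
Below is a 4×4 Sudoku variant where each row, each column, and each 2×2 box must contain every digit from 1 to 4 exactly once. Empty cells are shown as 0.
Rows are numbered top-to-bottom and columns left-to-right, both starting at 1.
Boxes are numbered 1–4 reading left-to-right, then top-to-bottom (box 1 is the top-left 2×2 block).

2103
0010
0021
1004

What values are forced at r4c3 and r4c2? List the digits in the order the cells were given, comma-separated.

For r4c3:
  Row 4 already contains {1, 4}.
  Column 3 already contains {1, 2}.
  Its 2×2 block (box 4) already contains {1, 2, 4}.
  The only value from 1–4 not eliminated is 3, so r4c3 = 3.
For r4c2:
  Consider where 2 can go in row 4.
  r4c3 is out (column 3 already has a 2).
  So the only cell in row 4 that can hold 2 is r4c2.
  So r4c2 = 2.

3,2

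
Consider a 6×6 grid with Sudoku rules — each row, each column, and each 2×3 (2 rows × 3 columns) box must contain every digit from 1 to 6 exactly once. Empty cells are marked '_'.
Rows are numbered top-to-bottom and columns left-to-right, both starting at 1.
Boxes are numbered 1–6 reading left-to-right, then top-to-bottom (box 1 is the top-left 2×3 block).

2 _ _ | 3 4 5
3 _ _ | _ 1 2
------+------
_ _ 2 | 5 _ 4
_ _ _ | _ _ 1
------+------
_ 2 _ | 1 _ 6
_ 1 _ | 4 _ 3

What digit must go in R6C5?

Cell R6C5 itself could take any of {2, 5} by direct elimination.
Consider where 2 can go in box 6.
R5C5 is out (row 5 already has a 2).
So the only cell in box 6 that can hold 2 is R6C5.
Therefore R6C5 = 2.

2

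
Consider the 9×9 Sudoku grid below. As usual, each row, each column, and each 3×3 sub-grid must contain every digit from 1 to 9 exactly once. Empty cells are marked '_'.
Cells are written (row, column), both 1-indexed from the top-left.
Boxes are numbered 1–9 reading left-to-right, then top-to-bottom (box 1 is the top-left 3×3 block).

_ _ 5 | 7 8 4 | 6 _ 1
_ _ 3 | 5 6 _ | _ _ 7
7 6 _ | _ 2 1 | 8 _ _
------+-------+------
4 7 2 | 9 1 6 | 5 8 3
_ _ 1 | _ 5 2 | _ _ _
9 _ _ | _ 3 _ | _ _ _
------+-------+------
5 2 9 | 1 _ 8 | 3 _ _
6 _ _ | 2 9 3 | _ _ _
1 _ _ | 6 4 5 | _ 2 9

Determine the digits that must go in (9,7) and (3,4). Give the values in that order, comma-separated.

7,3

For (9,7):
  Row 9 already contains {1, 2, 4, 5, 6, 9}.
  Column 7 already contains {3, 5, 6, 8}.
  Its 3×3 block (box 9) already contains {2, 3, 9}.
  The only value from 1–9 not eliminated is 7, so (9,7) = 7.
For (3,4):
  Row 3 already contains {1, 2, 6, 7, 8}.
  Column 4 already contains {1, 2, 5, 6, 7, 9}.
  Its 3×3 block (box 2) already contains {1, 2, 4, 5, 6, 7, 8}.
  The only value from 1–9 not eliminated is 3, so (3,4) = 3.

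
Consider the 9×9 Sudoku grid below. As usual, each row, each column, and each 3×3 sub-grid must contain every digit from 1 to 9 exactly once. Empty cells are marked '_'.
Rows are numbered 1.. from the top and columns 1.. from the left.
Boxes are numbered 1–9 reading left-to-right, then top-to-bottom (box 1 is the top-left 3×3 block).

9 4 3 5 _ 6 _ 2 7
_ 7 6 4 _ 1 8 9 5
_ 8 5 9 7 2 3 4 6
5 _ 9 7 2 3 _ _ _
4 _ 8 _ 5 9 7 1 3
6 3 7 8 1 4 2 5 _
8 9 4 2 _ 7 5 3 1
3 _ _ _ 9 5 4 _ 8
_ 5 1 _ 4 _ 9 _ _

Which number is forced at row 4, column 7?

6

Row 4 already contains {2, 3, 5, 7, 9}.
Column 7 already contains {2, 3, 4, 5, 7, 8, 9}.
Its 3×3 block (box 6) already contains {1, 2, 3, 5, 7}.
The only value from 1–9 not eliminated is 6, so row 4, column 7 = 6.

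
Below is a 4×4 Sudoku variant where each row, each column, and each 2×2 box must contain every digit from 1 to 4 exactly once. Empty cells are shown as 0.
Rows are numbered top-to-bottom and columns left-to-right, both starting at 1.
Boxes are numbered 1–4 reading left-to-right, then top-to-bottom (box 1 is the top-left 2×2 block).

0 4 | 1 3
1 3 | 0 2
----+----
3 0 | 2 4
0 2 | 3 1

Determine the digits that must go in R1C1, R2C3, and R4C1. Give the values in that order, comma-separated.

2,4,4

For R1C1:
  Row 1 already contains {1, 3, 4}.
  Column 1 already contains {1, 3}.
  Its 2×2 block (box 1) already contains {1, 3, 4}.
  The only value from 1–4 not eliminated is 2, so R1C1 = 2.
For R2C3:
  Row 2 already contains {1, 2, 3}.
  Column 3 already contains {1, 2, 3}.
  Its 2×2 block (box 2) already contains {1, 2, 3}.
  The only value from 1–4 not eliminated is 4, so R2C3 = 4.
For R4C1:
  Row 4 already contains {1, 2, 3}.
  Column 1 already contains {1, 3}.
  Its 2×2 block (box 3) already contains {2, 3}.
  The only value from 1–4 not eliminated is 4, so R4C1 = 4.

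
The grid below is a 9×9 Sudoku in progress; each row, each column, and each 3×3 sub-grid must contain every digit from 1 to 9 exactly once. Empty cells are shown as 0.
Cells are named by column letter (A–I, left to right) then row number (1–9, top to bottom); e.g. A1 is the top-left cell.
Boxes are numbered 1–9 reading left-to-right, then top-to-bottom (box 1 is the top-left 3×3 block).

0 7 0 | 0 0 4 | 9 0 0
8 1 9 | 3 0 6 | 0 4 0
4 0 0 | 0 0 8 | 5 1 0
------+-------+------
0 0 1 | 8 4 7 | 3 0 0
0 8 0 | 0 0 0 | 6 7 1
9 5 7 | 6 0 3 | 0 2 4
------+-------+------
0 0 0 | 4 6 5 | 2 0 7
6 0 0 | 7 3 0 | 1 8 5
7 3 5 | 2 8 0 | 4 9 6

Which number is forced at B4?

Cell B4 itself could take any of {2, 6} by direct elimination.
Consider where 6 can go in row 4.
A4 is out (column A already has a 6).
H4 is out (box 6 already has a 6).
I4 is out (column I already has a 6).
So the only cell in row 4 that can hold 6 is B4.
Therefore B4 = 6.

6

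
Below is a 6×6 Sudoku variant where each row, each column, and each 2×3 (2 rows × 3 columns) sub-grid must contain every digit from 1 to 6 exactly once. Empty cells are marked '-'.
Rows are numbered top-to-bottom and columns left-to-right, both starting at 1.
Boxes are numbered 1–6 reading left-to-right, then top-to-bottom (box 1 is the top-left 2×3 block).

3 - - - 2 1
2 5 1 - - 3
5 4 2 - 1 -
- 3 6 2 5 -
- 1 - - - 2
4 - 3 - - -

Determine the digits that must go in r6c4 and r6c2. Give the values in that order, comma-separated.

For r6c4:
  Consider where 1 can go in column 4.
  r1c4 is out (row 1 already has a 1).
  r2c4 is out (row 2 already has a 1).
  r3c4 is out (row 3 already has a 1).
  r5c4 is out (row 5 already has a 1).
  So the only cell in column 4 that can hold 1 is r6c4.
  So r6c4 = 1.
For r6c2:
  Consider where 2 can go in column 2.
  r1c2 is out (row 1 already has a 2).
  So the only cell in column 2 that can hold 2 is r6c2.
  So r6c2 = 2.

1,2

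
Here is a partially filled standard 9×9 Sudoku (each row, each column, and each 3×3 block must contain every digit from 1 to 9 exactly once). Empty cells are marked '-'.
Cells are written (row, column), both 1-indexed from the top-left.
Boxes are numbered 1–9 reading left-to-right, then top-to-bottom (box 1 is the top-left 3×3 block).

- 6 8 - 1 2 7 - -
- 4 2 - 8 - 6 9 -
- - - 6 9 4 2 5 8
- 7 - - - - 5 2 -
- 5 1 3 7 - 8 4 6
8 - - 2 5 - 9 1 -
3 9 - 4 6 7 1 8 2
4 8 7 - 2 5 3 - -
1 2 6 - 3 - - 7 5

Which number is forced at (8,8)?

Row 8 already contains {2, 3, 4, 5, 7, 8}.
Column 8 already contains {1, 2, 4, 5, 7, 8, 9}.
Its 3×3 block (box 9) already contains {1, 2, 3, 5, 7, 8}.
The only value from 1–9 not eliminated is 6, so (8,8) = 6.

6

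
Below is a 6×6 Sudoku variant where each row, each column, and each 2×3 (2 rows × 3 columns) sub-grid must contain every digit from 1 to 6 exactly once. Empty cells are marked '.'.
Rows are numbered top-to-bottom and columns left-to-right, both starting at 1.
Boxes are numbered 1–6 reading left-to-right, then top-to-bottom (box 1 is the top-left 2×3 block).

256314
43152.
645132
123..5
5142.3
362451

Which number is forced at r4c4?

Row 4 already contains {1, 2, 3, 5}.
Column 4 already contains {1, 2, 3, 4, 5}.
Its 2×3 block (box 4) already contains {1, 2, 3, 5}.
The only value from 1–6 not eliminated is 6, so r4c4 = 6.

6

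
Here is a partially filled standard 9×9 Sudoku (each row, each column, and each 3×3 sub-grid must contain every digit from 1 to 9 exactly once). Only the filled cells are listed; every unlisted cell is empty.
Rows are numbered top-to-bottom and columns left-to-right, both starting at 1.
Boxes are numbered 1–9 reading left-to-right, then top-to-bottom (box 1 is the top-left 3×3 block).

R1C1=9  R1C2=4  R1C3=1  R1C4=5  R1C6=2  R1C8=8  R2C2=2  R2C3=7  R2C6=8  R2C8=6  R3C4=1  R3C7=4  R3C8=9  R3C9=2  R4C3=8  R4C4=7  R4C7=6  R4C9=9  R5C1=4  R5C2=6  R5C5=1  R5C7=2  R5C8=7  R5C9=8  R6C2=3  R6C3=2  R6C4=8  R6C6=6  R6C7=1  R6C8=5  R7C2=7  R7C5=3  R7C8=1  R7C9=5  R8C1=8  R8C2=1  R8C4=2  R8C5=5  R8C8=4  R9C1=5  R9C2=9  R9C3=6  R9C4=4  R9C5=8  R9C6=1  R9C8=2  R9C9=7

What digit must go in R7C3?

4

Row 7 already contains {1, 3, 5, 7}.
Column 3 already contains {1, 2, 6, 7, 8}.
Its 3×3 block (box 7) already contains {1, 5, 6, 7, 8, 9}.
The only value from 1–9 not eliminated is 4, so R7C3 = 4.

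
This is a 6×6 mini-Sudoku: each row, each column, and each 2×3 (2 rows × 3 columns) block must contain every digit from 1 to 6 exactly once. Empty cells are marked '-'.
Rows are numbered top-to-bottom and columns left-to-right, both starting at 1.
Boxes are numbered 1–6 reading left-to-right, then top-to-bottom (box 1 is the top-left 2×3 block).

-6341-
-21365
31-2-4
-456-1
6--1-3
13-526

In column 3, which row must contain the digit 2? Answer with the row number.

Consider where 2 can go in column 3.
r3c3 is out (row 3 already has a 2).
r6c3 is out (row 6 already has a 2).
So the only cell in column 3 that can hold 2 is r5c3.
That is row 5.

5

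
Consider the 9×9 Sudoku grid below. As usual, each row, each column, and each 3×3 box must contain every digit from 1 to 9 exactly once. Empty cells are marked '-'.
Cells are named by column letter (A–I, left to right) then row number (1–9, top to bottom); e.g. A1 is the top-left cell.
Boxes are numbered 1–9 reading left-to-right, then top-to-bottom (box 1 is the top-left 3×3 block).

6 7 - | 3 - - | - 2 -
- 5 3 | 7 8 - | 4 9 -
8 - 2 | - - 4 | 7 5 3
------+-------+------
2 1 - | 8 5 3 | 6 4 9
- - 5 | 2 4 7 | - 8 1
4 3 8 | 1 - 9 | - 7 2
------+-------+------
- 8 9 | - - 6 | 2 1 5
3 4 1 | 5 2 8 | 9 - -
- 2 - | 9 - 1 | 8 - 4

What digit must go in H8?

6

Row 8 already contains {1, 2, 3, 4, 5, 8, 9}.
Column H already contains {1, 2, 4, 5, 7, 8, 9}.
Its 3×3 block (box 9) already contains {1, 2, 4, 5, 8, 9}.
The only value from 1–9 not eliminated is 6, so H8 = 6.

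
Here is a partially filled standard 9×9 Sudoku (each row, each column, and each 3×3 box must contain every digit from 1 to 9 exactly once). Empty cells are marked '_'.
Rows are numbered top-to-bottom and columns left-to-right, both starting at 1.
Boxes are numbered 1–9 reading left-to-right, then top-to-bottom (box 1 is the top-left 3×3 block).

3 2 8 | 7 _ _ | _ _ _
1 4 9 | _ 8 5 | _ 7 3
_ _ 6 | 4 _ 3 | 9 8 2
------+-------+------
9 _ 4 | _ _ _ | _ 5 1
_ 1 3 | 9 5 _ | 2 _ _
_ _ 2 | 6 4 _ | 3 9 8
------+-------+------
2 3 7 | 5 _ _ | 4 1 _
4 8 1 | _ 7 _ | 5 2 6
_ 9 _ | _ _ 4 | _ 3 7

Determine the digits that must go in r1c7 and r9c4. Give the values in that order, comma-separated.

For r1c7:
  Consider where 1 can go in box 3.
  r1c8 is out (column 8 already has a 1).
  r1c9 is out (column 9 already has a 1).
  r2c7 is out (row 2 already has a 1).
  So the only cell in box 3 that can hold 1 is r1c7.
  So r1c7 = 1.
For r9c4:
  Consider where 1 can go in column 4.
  r2c4 is out (row 2 already has a 1).
  r4c4 is out (row 4 already has a 1).
  r8c4 is out (row 8 already has a 1).
  So the only cell in column 4 that can hold 1 is r9c4.
  So r9c4 = 1.

1,1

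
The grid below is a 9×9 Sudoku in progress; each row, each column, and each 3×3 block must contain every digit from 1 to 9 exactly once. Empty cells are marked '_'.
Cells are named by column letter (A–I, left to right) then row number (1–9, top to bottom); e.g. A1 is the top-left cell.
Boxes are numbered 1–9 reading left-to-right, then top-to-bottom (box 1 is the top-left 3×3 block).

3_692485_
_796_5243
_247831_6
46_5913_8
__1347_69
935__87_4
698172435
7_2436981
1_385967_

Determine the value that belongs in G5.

Row 5 already contains {1, 3, 4, 6, 7, 9}.
Column G already contains {1, 2, 3, 4, 6, 7, 8, 9}.
Its 3×3 block (box 6) already contains {3, 4, 6, 7, 8, 9}.
The only value from 1–9 not eliminated is 5, so G5 = 5.

5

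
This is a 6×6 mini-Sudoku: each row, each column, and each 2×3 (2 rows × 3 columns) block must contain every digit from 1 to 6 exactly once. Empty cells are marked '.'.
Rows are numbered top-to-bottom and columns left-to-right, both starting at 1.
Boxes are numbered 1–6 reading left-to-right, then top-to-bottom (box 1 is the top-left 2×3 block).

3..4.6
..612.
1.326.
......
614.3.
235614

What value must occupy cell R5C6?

2

Cell R5C6 itself could take any of {2, 5} by direct elimination.
Consider where 2 can go in row 5.
R5C4 is out (column 4 already has a 2).
So the only cell in row 5 that can hold 2 is R5C6.
Therefore R5C6 = 2.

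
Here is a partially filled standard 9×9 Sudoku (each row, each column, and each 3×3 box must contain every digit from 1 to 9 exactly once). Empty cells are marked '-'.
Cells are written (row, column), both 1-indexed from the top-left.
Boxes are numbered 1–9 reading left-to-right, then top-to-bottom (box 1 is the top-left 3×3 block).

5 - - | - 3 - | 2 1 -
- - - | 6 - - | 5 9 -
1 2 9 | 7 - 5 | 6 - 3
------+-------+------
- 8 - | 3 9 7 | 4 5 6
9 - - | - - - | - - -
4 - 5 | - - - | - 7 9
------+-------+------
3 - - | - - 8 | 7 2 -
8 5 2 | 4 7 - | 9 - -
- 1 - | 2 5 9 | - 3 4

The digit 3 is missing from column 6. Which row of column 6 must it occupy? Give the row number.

Consider where 3 can go in column 6.
(1,6) is out (row 1 already has a 3).
(2,6) is out (box 2 already has a 3).
(5,6) is out (box 5 already has a 3).
(6,6) is out (box 5 already has a 3).
So the only cell in column 6 that can hold 3 is (8,6).
That is row 8.

8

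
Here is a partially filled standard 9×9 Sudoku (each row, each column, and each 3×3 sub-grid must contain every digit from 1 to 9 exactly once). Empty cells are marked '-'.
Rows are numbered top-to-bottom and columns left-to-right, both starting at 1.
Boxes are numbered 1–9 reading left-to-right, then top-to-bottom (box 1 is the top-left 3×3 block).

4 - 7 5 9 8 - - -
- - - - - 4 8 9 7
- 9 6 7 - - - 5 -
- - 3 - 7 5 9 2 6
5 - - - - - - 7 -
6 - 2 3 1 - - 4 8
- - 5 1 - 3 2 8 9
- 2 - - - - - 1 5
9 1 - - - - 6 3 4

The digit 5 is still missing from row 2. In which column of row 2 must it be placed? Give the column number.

Consider where 5 can go in row 2.
r2c1 is out (column 1 already has a 5).
r2c3 is out (column 3 already has a 5).
r2c4 is out (column 4 already has a 5).
r2c5 is out (box 2 already has a 5).
So the only cell in row 2 that can hold 5 is r2c2.
That is column 2.

2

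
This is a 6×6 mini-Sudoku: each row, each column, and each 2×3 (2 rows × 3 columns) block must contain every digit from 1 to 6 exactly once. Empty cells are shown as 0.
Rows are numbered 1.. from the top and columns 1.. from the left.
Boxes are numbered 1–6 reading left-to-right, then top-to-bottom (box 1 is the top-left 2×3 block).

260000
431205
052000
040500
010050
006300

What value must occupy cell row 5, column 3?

Cell row 5, column 3 itself could take any of {3, 4} by direct elimination.
Consider where 4 can go in box 5.
row 5, column 1 is out (column 1 already has a 4).
row 6, column 1 is out (column 1 already has a 4).
row 6, column 2 is out (column 2 already has a 4).
So the only cell in box 5 that can hold 4 is row 5, column 3.
Therefore row 5, column 3 = 4.

4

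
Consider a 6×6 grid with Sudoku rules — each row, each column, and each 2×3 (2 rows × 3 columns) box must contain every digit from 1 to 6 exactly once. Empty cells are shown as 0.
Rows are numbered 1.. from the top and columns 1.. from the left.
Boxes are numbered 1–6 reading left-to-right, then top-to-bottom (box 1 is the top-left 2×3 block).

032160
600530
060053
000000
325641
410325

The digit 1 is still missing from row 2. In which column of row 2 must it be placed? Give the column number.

3

Consider where 1 can go in row 2.
row 2, column 2 is out (column 2 already has a 1).
row 2, column 6 is out (column 6 already has a 1).
So the only cell in row 2 that can hold 1 is row 2, column 3.
That is column 3.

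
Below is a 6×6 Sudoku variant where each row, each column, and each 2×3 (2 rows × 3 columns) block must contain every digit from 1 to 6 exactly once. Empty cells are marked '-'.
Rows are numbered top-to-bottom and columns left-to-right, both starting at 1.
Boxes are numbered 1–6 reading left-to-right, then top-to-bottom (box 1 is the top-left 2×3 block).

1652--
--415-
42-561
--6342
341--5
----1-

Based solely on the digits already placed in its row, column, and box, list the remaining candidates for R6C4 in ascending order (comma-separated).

4,6

Row 6 already contains {1}.
Column 4 already contains {1, 2, 3, 5}.
Its 2×3 block (box 6) already contains {1, 5}.
Removing those from 1–6 leaves {4, 6} as the candidates for R6C4.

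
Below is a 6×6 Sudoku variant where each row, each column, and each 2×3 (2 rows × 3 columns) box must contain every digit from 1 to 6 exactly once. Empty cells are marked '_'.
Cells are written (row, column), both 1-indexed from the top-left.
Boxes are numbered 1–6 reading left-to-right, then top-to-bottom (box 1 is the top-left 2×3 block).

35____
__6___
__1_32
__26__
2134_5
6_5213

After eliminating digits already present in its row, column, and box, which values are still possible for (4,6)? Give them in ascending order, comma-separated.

1,4

Row 4 already contains {2, 6}.
Column 6 already contains {2, 3, 5}.
Its 2×3 block (box 4) already contains {2, 3, 6}.
Removing those from 1–6 leaves {1, 4} as the candidates for (4,6).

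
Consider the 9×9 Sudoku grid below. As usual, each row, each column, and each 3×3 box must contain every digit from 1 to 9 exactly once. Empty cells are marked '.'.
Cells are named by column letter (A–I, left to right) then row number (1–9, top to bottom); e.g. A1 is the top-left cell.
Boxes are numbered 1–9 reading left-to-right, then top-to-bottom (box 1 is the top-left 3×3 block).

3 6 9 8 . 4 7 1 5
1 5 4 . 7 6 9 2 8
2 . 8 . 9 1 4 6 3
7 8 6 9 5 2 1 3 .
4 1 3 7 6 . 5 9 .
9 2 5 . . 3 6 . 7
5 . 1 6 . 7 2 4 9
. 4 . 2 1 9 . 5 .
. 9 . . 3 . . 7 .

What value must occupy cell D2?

Row 2 already contains {1, 2, 4, 5, 6, 7, 8, 9}.
Column D already contains {2, 6, 7, 8, 9}.
Its 3×3 block (box 2) already contains {1, 4, 6, 7, 8, 9}.
The only value from 1–9 not eliminated is 3, so D2 = 3.

3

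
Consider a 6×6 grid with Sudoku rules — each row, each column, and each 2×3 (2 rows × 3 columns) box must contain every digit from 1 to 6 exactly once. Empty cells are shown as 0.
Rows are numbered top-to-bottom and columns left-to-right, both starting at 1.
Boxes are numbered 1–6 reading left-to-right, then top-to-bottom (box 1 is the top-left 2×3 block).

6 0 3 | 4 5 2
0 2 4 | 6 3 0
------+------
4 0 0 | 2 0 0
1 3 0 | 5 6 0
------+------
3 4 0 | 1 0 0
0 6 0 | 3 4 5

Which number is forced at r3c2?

Row 3 already contains {2, 4}.
Column 2 already contains {2, 3, 4, 6}.
Its 2×3 block (box 3) already contains {1, 3, 4}.
The only value from 1–6 not eliminated is 5, so r3c2 = 5.

5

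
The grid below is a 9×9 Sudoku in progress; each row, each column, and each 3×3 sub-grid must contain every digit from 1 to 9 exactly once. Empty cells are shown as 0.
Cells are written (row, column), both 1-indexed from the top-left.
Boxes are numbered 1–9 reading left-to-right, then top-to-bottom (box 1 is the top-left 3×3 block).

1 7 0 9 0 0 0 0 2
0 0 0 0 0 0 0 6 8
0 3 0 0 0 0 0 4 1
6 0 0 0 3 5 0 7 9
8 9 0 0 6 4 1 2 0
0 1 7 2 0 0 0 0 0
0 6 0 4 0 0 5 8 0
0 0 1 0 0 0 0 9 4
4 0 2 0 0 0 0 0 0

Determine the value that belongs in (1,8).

5

Cell (1,8) itself could take any of {3, 5} by direct elimination.
Consider where 5 can go in box 3.
(1,7) is out (column 7 already has a 5).
(2,7) is out (column 7 already has a 5).
(3,7) is out (column 7 already has a 5).
So the only cell in box 3 that can hold 5 is (1,8).
Therefore (1,8) = 5.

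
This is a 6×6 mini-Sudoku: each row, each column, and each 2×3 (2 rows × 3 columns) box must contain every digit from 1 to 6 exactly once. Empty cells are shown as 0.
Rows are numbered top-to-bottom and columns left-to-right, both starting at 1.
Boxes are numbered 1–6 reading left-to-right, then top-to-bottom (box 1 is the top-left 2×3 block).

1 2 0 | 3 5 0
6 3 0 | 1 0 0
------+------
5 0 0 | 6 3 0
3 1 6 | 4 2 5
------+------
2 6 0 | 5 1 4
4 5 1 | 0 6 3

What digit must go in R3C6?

1

Row 3 already contains {3, 5, 6}.
Column 6 already contains {3, 4, 5}.
Its 2×3 block (box 4) already contains {2, 3, 4, 5, 6}.
The only value from 1–6 not eliminated is 1, so R3C6 = 1.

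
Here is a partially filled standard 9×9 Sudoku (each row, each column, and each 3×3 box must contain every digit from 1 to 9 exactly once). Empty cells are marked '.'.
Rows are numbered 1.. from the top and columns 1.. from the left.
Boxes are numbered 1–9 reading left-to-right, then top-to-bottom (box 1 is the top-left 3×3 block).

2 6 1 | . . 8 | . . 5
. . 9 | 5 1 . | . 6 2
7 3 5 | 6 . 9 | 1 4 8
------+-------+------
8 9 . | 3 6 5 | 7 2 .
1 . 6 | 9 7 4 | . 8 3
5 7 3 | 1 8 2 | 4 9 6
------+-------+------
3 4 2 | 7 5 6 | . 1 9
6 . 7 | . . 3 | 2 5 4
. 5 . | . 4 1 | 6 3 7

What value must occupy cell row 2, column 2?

Row 2 already contains {1, 2, 5, 6, 9}.
Column 2 already contains {3, 4, 5, 6, 7, 9}.
Its 3×3 block (box 1) already contains {1, 2, 3, 5, 6, 7, 9}.
The only value from 1–9 not eliminated is 8, so row 2, column 2 = 8.

8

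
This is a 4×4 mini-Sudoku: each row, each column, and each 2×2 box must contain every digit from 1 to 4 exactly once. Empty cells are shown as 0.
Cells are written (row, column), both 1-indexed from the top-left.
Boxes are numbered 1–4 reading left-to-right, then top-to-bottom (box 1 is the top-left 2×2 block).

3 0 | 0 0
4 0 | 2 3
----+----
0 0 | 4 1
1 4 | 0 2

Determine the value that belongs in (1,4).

4

Row 1 already contains {3}.
Column 4 already contains {1, 2, 3}.
Its 2×2 block (box 2) already contains {2, 3}.
The only value from 1–4 not eliminated is 4, so (1,4) = 4.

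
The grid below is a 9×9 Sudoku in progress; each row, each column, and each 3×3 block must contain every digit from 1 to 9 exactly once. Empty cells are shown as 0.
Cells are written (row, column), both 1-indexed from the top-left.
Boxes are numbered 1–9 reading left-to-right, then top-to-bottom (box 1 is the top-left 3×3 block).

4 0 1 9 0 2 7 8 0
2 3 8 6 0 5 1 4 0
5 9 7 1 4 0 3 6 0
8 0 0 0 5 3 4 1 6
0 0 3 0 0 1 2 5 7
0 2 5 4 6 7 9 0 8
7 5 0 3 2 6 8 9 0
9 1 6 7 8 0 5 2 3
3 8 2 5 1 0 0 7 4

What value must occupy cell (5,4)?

8

Row 5 already contains {1, 2, 3, 5, 7}.
Column 4 already contains {1, 3, 4, 5, 6, 7, 9}.
Its 3×3 block (box 5) already contains {1, 3, 4, 5, 6, 7}.
The only value from 1–9 not eliminated is 8, so (5,4) = 8.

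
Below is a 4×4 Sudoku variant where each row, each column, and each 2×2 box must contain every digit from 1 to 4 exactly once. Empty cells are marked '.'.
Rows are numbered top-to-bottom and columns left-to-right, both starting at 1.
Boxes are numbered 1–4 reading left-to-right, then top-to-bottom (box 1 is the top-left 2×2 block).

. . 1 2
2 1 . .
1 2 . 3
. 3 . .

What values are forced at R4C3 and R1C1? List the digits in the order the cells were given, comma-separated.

2,3

For R4C3:
  Consider where 2 can go in column 3.
  R2C3 is out (row 2 already has a 2).
  R3C3 is out (row 3 already has a 2).
  So the only cell in column 3 that can hold 2 is R4C3.
  So R4C3 = 2.
For R1C1:
  Consider where 3 can go in row 1.
  R1C2 is out (column 2 already has a 3).
  So the only cell in row 1 that can hold 3 is R1C1.
  So R1C1 = 3.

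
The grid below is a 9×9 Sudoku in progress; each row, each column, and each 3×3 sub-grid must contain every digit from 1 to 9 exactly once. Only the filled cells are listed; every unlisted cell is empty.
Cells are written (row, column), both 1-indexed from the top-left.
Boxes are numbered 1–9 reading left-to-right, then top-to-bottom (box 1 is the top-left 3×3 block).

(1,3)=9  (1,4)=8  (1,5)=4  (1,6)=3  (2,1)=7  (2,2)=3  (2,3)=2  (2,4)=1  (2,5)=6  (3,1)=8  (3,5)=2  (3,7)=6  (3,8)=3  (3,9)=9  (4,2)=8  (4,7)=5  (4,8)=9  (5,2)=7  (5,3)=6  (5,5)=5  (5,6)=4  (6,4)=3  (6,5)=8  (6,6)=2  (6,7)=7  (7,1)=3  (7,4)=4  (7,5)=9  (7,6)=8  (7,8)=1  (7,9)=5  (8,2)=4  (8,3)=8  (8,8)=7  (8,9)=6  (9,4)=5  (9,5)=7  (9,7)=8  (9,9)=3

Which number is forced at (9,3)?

1

Row 9 already contains {3, 5, 7, 8}.
Column 3 already contains {2, 6, 8, 9}.
Its 3×3 block (box 7) already contains {3, 4, 8}.
The only value from 1–9 not eliminated is 1, so (9,3) = 1.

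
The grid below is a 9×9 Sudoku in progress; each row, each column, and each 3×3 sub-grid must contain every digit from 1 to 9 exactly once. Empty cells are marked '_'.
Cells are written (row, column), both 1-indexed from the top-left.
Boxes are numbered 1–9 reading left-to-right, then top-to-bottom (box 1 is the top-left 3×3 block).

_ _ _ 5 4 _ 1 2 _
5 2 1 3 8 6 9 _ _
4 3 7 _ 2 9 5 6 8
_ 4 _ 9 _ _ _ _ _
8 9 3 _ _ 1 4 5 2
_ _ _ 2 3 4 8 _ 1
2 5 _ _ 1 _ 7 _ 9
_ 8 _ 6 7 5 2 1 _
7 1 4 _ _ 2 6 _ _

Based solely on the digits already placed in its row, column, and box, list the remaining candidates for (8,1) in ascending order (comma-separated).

3,9

Row 8 already contains {1, 2, 5, 6, 7, 8}.
Column 1 already contains {2, 4, 5, 7, 8}.
Its 3×3 block (box 7) already contains {1, 2, 4, 5, 7, 8}.
Removing those from 1–9 leaves {3, 9} as the candidates for (8,1).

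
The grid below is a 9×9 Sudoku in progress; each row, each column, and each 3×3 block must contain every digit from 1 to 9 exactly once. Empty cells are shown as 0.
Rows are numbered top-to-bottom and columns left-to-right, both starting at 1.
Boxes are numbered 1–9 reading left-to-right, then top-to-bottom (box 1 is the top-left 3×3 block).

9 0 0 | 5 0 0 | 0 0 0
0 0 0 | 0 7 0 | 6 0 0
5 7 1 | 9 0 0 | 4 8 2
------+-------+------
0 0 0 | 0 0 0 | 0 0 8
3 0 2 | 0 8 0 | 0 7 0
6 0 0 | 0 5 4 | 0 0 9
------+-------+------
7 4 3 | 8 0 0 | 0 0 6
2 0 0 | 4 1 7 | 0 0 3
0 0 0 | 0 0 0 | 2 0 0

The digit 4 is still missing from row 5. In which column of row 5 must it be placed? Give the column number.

Consider where 4 can go in row 5.
R5C2 is out (column 2 already has a 4).
R5C4 is out (column 4 already has a 4).
R5C6 is out (column 6 already has a 4).
R5C7 is out (column 7 already has a 4).
So the only cell in row 5 that can hold 4 is R5C9.
That is column 9.

9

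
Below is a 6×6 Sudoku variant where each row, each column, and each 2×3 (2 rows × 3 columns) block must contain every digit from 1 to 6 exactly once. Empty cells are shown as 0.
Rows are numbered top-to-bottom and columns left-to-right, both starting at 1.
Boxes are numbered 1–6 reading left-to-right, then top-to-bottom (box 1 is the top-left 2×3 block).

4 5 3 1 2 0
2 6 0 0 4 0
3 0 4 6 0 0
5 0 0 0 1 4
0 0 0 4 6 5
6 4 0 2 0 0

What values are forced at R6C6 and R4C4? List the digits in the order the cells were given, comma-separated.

For R6C6:
  Consider where 1 can go in box 6.
  R6C5 is out (column 5 already has a 1).
  So the only cell in box 6 that can hold 1 is R6C6.
  So R6C6 = 1.
For R4C4:
  Row 4 already contains {1, 4, 5}.
  Column 4 already contains {1, 2, 4, 6}.
  Its 2×3 block (box 4) already contains {1, 4, 6}.
  The only value from 1–6 not eliminated is 3, so R4C4 = 3.

1,3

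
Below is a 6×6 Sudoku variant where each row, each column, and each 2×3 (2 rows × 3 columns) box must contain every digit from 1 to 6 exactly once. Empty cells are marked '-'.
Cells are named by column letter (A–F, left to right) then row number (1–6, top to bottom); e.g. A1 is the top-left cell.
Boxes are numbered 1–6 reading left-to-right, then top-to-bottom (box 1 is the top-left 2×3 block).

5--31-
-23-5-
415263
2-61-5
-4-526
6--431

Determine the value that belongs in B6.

5

Row 6 already contains {1, 3, 4, 6}.
Column B already contains {1, 2, 4}.
Its 2×3 block (box 5) already contains {4, 6}.
The only value from 1–6 not eliminated is 5, so B6 = 5.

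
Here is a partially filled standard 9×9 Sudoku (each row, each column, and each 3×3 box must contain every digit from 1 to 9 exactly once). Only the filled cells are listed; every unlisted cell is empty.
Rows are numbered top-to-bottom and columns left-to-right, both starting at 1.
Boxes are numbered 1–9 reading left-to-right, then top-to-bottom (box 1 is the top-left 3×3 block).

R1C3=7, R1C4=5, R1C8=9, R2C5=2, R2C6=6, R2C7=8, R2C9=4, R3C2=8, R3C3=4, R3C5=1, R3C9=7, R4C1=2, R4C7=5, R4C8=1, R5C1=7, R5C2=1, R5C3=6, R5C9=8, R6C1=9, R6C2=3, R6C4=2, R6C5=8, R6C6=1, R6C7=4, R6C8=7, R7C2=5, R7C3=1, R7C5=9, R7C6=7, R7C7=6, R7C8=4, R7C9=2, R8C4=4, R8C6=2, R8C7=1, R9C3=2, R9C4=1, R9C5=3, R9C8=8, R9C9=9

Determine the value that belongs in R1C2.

Cell R1C2 itself could take any of {2, 6} by direct elimination.
Consider where 2 can go in box 1.
R1C1 is out (column 1 already has a 2).
R2C1 is out (row 2 already has a 2).
R2C2 is out (row 2 already has a 2).
R2C3 is out (row 2 already has a 2).
R3C1 is out (column 1 already has a 2).
So the only cell in box 1 that can hold 2 is R1C2.
Therefore R1C2 = 2.

2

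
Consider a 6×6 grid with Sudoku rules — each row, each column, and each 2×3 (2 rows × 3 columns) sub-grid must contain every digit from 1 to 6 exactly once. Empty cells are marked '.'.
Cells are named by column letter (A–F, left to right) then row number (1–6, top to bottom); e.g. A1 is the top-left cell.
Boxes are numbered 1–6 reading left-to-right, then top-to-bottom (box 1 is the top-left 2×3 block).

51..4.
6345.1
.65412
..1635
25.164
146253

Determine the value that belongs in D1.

3

Row 1 already contains {1, 4, 5}.
Column D already contains {1, 2, 4, 5, 6}.
Its 2×3 block (box 2) already contains {1, 4, 5}.
The only value from 1–6 not eliminated is 3, so D1 = 3.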